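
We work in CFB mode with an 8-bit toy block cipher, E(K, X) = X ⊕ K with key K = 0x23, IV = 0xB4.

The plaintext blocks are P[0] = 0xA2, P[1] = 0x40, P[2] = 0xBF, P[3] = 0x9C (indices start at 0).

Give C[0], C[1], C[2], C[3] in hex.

C[0] = 0x35, C[1] = 0x56, C[2] = 0xCA, C[3] = 0x75

CFB encryption: C_i = P_i ⊕ E(K, C_{i−1}), with C_{−1} = IV.
C[0]: E(K, 0xB4) = 0x97; 0xA2 ⊕ 0x97 = 0x35.
C[1]: E(K, 0x35) = 0x16; 0x40 ⊕ 0x16 = 0x56.
C[2]: E(K, 0x56) = 0x75; 0xBF ⊕ 0x75 = 0xCA.
C[3]: E(K, 0xCA) = 0xE9; 0x9C ⊕ 0xE9 = 0x75.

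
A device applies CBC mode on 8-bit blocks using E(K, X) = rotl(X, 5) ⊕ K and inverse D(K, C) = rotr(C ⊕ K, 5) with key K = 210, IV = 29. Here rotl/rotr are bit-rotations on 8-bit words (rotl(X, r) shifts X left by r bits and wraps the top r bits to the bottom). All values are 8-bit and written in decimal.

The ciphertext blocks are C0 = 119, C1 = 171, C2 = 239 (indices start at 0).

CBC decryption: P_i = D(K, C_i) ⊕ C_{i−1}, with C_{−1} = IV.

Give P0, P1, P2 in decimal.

P0 = 48, P1 = 188, P2 = 66

P0: D(K, 119) = 45; 45 ⊕ 29 = 48.
P1: D(K, 171) = 203; 203 ⊕ 119 = 188.
P2: D(K, 239) = 233; 233 ⊕ 171 = 66.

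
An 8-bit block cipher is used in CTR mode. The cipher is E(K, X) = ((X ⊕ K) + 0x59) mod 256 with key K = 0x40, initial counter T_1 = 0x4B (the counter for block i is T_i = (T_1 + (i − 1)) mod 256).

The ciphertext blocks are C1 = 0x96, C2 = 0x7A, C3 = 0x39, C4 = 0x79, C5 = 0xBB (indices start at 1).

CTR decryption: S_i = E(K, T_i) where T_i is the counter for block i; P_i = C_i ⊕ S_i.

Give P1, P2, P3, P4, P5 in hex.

P1 = 0xF2, P2 = 0x1F, P3 = 0x5F, P4 = 0x1E, P5 = 0xD3

P1: T = 0x4B, S = E(K, T) = 0x64; 0x96 ⊕ 0x64 = 0xF2.
P2: T = 0x4C, S = E(K, T) = 0x65; 0x7A ⊕ 0x65 = 0x1F.
P3: T = 0x4D, S = E(K, T) = 0x66; 0x39 ⊕ 0x66 = 0x5F.
P4: T = 0x4E, S = E(K, T) = 0x67; 0x79 ⊕ 0x67 = 0x1E.
P5: T = 0x4F, S = E(K, T) = 0x68; 0xBB ⊕ 0x68 = 0xD3.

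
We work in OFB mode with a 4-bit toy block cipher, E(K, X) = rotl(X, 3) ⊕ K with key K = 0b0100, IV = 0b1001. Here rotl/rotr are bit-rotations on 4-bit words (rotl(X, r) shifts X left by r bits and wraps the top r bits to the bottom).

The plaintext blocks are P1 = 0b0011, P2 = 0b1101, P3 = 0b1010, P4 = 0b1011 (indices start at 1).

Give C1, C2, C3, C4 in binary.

C1 = 0b1011, C2 = 0b1101, C3 = 0b1110, C4 = 0b1101

OFB encryption: S_i = E(K, S_{i−1}) with S_{0} = IV; C_i = P_i ⊕ S_i.
C1: S = E(K, 0b1001) = 0b1000; 0b0011 ⊕ 0b1000 = 0b1011.
C2: S = E(K, 0b1000) = 0b0000; 0b1101 ⊕ 0b0000 = 0b1101.
C3: S = E(K, 0b0000) = 0b0100; 0b1010 ⊕ 0b0100 = 0b1110.
C4: S = E(K, 0b0100) = 0b0110; 0b1011 ⊕ 0b0110 = 0b1101.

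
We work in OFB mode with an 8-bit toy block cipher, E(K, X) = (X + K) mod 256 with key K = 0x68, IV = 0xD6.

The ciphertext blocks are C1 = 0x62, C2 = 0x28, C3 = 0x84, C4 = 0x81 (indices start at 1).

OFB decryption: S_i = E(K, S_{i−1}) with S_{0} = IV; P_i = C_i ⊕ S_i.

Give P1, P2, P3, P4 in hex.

P1 = 0x5C, P2 = 0x8E, P3 = 0x8A, P4 = 0xF7

P1: S = E(K, 0xD6) = 0x3E; 0x62 ⊕ 0x3E = 0x5C.
P2: S = E(K, 0x3E) = 0xA6; 0x28 ⊕ 0xA6 = 0x8E.
P3: S = E(K, 0xA6) = 0x0E; 0x84 ⊕ 0x0E = 0x8A.
P4: S = E(K, 0x0E) = 0x76; 0x81 ⊕ 0x76 = 0xF7.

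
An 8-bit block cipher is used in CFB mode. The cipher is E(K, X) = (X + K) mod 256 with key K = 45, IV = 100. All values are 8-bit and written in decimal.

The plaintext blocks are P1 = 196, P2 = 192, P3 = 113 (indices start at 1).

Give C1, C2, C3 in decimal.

C1 = 85, C2 = 66, C3 = 30

CFB encryption: C_i = P_i ⊕ E(K, C_{i−1}), with C_{0} = IV.
C1: E(K, 100) = 145; 196 ⊕ 145 = 85.
C2: E(K, 85) = 130; 192 ⊕ 130 = 66.
C3: E(K, 66) = 111; 113 ⊕ 111 = 30.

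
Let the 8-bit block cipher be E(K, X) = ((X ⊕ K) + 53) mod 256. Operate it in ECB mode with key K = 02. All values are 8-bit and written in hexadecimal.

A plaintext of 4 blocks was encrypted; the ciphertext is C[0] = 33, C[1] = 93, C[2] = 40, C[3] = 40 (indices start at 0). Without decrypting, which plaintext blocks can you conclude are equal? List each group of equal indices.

P[2] = P[3]

ECB encrypts each block independently with the same key, so equal ciphertext blocks imply equal plaintext blocks.
C[2] = C[3] = 40, so P[2] = P[3].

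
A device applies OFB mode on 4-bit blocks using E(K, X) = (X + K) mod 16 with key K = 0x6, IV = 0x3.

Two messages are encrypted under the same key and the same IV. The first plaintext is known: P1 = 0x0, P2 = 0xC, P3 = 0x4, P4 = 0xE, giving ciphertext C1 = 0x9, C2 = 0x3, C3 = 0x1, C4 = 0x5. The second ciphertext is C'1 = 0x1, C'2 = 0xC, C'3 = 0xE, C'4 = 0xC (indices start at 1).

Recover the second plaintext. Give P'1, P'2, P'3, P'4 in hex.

P'1 = 0x8, P'2 = 0x3, P'3 = 0xB, P'4 = 0x7

In OFB with a reused IV, both messages share the same keystream S_i, so C_i ⊕ C'_i = P_i ⊕ P'_i and thus P'_i = P_i ⊕ C_i ⊕ C'_i.
P'1: 0x0 ⊕ 0x9 ⊕ 0x1 = 0x8.
P'2: 0xC ⊕ 0x3 ⊕ 0xC = 0x3.
P'3: 0x4 ⊕ 0x1 ⊕ 0xE = 0xB.
P'4: 0xE ⊕ 0x5 ⊕ 0xC = 0x7.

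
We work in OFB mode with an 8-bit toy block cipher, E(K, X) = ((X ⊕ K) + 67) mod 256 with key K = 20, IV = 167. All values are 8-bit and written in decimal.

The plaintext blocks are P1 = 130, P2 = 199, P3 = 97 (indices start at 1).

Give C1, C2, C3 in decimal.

OFB encryption: S_i = E(K, S_{i−1}) with S_{0} = IV; C_i = P_i ⊕ S_i.
C1: S = E(K, 167) = 246; 130 ⊕ 246 = 116.
C2: S = E(K, 246) = 37; 199 ⊕ 37 = 226.
C3: S = E(K, 37) = 116; 97 ⊕ 116 = 21.

C1 = 116, C2 = 226, C3 = 21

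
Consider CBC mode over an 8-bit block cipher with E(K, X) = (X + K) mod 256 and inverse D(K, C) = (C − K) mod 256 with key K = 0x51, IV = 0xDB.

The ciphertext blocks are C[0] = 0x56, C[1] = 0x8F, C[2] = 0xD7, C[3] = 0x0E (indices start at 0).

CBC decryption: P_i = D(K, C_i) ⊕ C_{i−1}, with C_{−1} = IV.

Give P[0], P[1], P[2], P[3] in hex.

P[0]: D(K, 0x56) = 0x05; 0x05 ⊕ 0xDB = 0xDE.
P[1]: D(K, 0x8F) = 0x3E; 0x3E ⊕ 0x56 = 0x68.
P[2]: D(K, 0xD7) = 0x86; 0x86 ⊕ 0x8F = 0x09.
P[3]: D(K, 0x0E) = 0xBD; 0xBD ⊕ 0xD7 = 0x6A.

P[0] = 0xDE, P[1] = 0x68, P[2] = 0x09, P[3] = 0x6A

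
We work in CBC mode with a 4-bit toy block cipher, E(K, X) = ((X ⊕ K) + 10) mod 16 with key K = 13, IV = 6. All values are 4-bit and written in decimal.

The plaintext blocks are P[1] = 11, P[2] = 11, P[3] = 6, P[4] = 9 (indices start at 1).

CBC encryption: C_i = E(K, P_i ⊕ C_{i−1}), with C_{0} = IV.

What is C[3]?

C[3] = 7

C[1]: P[1] ⊕ 6 = 13; E(K, 13) = 10.
C[2]: P[2] ⊕ 10 = 1; E(K, 1) = 6.
C[3]: P[3] ⊕ 6 = 0; E(K, 0) = 7.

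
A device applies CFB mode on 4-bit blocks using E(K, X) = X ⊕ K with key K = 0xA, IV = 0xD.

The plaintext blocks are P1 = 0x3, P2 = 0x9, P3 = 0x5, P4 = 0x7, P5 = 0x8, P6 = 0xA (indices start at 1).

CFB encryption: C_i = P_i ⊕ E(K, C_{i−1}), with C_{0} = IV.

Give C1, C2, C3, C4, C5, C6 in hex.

C1: E(K, 0xD) = 0x7; 0x3 ⊕ 0x7 = 0x4.
C2: E(K, 0x4) = 0xE; 0x9 ⊕ 0xE = 0x7.
C3: E(K, 0x7) = 0xD; 0x5 ⊕ 0xD = 0x8.
C4: E(K, 0x8) = 0x2; 0x7 ⊕ 0x2 = 0x5.
C5: E(K, 0x5) = 0xF; 0x8 ⊕ 0xF = 0x7.
C6: E(K, 0x7) = 0xD; 0xA ⊕ 0xD = 0x7.

C1 = 0x4, C2 = 0x7, C3 = 0x8, C4 = 0x5, C5 = 0x7, C6 = 0x7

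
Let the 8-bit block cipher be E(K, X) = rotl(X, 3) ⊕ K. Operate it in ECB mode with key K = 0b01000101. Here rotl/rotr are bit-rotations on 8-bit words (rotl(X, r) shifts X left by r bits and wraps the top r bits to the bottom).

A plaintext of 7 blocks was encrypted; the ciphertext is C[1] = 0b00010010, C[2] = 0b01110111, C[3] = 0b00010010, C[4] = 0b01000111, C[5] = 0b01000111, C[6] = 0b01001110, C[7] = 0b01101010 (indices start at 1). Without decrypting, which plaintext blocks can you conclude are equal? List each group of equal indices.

ECB encrypts each block independently with the same key, so equal ciphertext blocks imply equal plaintext blocks.
C[1] = C[3] = 0b00010010, so P[1] = P[3].
C[4] = C[5] = 0b01000111, so P[4] = P[5].

P[1] = P[3]; P[4] = P[5]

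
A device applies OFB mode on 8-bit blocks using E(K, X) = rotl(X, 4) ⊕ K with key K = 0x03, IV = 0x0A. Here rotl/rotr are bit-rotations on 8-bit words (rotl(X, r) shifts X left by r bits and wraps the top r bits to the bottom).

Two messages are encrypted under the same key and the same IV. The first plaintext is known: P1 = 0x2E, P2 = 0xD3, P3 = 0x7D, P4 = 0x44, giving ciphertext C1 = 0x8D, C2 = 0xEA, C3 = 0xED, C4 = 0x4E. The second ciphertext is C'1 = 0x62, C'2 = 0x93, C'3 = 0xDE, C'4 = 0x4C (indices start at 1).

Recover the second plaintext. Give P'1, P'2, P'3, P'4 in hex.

In OFB with a reused IV, both messages share the same keystream S_i, so C_i ⊕ C'_i = P_i ⊕ P'_i and thus P'_i = P_i ⊕ C_i ⊕ C'_i.
P'1: 0x2E ⊕ 0x8D ⊕ 0x62 = 0xC1.
P'2: 0xD3 ⊕ 0xEA ⊕ 0x93 = 0xAA.
P'3: 0x7D ⊕ 0xED ⊕ 0xDE = 0x4E.
P'4: 0x44 ⊕ 0x4E ⊕ 0x4C = 0x46.

P'1 = 0xC1, P'2 = 0xAA, P'3 = 0x4E, P'4 = 0x46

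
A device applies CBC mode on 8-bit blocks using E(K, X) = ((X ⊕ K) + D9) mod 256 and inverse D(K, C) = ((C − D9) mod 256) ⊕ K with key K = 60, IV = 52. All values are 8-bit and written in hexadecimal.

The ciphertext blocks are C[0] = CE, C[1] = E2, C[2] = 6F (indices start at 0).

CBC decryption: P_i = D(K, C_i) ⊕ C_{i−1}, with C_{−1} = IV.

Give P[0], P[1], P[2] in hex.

P[0] = C7, P[1] = A7, P[2] = 14

P[0]: D(K, CE) = 95; 95 ⊕ 52 = C7.
P[1]: D(K, E2) = 69; 69 ⊕ CE = A7.
P[2]: D(K, 6F) = F6; F6 ⊕ E2 = 14.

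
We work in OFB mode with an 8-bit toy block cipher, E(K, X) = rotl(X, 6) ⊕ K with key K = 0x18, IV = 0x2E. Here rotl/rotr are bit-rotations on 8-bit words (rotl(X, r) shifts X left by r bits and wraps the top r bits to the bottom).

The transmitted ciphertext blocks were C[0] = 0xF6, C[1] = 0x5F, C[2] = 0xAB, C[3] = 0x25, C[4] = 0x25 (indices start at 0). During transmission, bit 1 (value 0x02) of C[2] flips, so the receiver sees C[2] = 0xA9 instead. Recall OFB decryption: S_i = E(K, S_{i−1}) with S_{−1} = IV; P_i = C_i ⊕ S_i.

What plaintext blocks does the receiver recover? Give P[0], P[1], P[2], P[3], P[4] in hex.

Only C[2] changed, to 0xA9. In OFB, a change in C_i flips the same bit in P_i only; the keystream is unaffected. Decrypting the received ciphertext:
P[0]: S = E(K, 0x2E) = 0x93; 0xF6 ⊕ 0x93 = 0x65.
P[1]: S = E(K, 0x93) = 0xFC; 0x5F ⊕ 0xFC = 0xA3.
P[2]: S = E(K, 0xFC) = 0x27; 0xA9 ⊕ 0x27 = 0x8E.
P[3]: S = E(K, 0x27) = 0xD1; 0x25 ⊕ 0xD1 = 0xF4.
P[4]: S = E(K, 0xD1) = 0x6C; 0x25 ⊕ 0x6C = 0x49.
Blocks that differ from the original plaintext: P[2].

P[0] = 0x65, P[1] = 0xA3, P[2] = 0x8E, P[3] = 0xF4, P[4] = 0x49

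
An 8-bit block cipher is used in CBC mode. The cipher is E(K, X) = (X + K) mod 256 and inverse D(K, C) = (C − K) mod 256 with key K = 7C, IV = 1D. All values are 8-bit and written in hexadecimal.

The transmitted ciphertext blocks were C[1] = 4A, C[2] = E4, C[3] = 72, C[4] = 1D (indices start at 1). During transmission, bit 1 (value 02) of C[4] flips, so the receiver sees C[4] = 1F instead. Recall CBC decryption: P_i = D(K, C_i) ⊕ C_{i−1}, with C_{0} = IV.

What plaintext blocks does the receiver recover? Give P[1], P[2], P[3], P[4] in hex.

P[1] = D3, P[2] = 22, P[3] = 12, P[4] = D1

Only C[4] changed, to 1F. In CBC, a change in C_i garbles P_i and flips the same bit in P_{i+1}. Decrypting the received ciphertext:
P[1]: D(K, 4A) = CE; CE ⊕ 1D = D3.
P[2]: D(K, E4) = 68; 68 ⊕ 4A = 22.
P[3]: D(K, 72) = F6; F6 ⊕ E4 = 12.
P[4]: D(K, 1F) = A3; A3 ⊕ 72 = D1.
Blocks that differ from the original plaintext: P[4].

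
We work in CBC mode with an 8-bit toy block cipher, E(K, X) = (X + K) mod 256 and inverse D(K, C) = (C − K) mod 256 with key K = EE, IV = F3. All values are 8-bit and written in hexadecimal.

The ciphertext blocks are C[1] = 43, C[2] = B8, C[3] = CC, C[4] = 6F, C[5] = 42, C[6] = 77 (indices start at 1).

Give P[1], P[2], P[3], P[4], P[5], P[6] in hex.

P[1] = A6, P[2] = 89, P[3] = 66, P[4] = 4D, P[5] = 3B, P[6] = CB

CBC decryption: P_i = D(K, C_i) ⊕ C_{i−1}, with C_{0} = IV.
P[1]: D(K, 43) = 55; 55 ⊕ F3 = A6.
P[2]: D(K, B8) = CA; CA ⊕ 43 = 89.
P[3]: D(K, CC) = DE; DE ⊕ B8 = 66.
P[4]: D(K, 6F) = 81; 81 ⊕ CC = 4D.
P[5]: D(K, 42) = 54; 54 ⊕ 6F = 3B.
P[6]: D(K, 77) = 89; 89 ⊕ 42 = CB.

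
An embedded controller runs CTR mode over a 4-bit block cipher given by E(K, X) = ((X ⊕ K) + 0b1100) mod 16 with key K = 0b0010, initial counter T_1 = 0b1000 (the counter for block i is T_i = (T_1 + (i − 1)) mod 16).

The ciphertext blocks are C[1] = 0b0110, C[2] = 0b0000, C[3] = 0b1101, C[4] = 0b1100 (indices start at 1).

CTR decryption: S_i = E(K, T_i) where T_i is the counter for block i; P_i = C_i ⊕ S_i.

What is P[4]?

P[4]: T = 0b1011, S = E(K, T) = 0b0101; 0b1100 ⊕ 0b0101 = 0b1001.

P[4] = 0b1001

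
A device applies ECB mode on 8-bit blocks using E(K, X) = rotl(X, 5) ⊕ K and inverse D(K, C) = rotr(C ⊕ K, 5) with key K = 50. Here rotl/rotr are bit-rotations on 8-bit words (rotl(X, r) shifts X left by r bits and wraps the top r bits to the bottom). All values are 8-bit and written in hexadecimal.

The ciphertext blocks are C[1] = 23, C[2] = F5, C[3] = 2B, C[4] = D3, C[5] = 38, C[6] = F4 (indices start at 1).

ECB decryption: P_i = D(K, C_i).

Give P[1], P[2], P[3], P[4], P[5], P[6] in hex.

P[1] = 9B, P[2] = 2D, P[3] = DB, P[4] = 1C, P[5] = 43, P[6] = 25

P[1]: D(K, 23) = 9B.
P[2]: D(K, F5) = 2D.
P[3]: D(K, 2B) = DB.
P[4]: D(K, D3) = 1C.
P[5]: D(K, 38) = 43.
P[6]: D(K, F4) = 25.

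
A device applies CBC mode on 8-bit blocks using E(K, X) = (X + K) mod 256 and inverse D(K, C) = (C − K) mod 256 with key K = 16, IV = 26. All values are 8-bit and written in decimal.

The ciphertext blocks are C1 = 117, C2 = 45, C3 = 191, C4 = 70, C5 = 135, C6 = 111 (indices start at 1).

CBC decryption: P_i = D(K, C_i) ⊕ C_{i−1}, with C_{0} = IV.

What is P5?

P5 = 49

P5: D(K, 135) = 119; 119 ⊕ 70 = 49.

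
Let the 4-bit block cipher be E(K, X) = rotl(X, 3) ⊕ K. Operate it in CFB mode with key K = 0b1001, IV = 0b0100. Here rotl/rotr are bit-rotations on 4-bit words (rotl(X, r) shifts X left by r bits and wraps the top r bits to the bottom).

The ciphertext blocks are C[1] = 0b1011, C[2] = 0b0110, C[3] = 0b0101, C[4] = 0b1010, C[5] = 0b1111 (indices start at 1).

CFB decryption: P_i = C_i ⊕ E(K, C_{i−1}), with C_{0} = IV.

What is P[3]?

P[3] = 0b1111

P[3]: E(K, 0b0110) = 0b1010; 0b0101 ⊕ 0b1010 = 0b1111.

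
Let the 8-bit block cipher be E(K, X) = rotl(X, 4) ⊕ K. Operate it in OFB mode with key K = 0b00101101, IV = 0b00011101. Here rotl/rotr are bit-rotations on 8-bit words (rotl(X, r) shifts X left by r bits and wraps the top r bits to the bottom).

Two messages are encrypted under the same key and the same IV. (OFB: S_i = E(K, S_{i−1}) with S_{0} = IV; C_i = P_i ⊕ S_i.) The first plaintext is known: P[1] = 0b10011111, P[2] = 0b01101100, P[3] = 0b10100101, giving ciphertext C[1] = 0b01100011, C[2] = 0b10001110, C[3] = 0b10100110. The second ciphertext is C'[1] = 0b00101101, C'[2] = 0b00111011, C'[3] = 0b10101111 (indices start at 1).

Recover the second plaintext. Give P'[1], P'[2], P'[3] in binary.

P'[1] = 0b11010001, P'[2] = 0b11011001, P'[3] = 0b10101100

In OFB with a reused IV, both messages share the same keystream S_i, so C_i ⊕ C'_i = P_i ⊕ P'_i and thus P'_i = P_i ⊕ C_i ⊕ C'_i.
P'[1]: 0b10011111 ⊕ 0b01100011 ⊕ 0b00101101 = 0b11010001.
P'[2]: 0b01101100 ⊕ 0b10001110 ⊕ 0b00111011 = 0b11011001.
P'[3]: 0b10100101 ⊕ 0b10100110 ⊕ 0b10101111 = 0b10101100.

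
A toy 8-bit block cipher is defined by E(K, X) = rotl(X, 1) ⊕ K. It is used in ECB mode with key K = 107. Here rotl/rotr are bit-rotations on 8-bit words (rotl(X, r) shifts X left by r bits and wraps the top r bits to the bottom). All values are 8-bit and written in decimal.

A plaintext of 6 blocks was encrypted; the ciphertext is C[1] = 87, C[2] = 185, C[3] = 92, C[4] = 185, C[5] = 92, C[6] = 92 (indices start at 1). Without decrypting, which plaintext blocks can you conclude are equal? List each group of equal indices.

P[2] = P[4]; P[3] = P[5] = P[6]

ECB encrypts each block independently with the same key, so equal ciphertext blocks imply equal plaintext blocks.
C[2] = C[4] = 185, so P[2] = P[4].
C[3] = C[5] = C[6] = 92, so P[3] = P[5] = P[6].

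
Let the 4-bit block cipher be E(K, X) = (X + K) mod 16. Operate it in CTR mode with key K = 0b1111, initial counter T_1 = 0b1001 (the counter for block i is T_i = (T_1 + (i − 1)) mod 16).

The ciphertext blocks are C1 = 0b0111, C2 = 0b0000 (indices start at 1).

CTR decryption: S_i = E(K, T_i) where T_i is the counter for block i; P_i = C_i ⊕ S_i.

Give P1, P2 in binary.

P1 = 0b1111, P2 = 0b1001

P1: T = 0b1001, S = E(K, T) = 0b1000; 0b0111 ⊕ 0b1000 = 0b1111.
P2: T = 0b1010, S = E(K, T) = 0b1001; 0b0000 ⊕ 0b1001 = 0b1001.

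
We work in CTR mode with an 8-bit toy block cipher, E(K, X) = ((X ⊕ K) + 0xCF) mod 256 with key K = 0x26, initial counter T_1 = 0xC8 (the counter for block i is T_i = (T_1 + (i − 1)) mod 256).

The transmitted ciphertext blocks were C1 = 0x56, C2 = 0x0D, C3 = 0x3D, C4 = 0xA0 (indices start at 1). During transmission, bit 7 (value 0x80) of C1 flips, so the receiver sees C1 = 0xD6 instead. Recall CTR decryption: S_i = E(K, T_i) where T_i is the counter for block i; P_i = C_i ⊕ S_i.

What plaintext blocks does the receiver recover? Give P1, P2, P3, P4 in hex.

P1 = 0x6B, P2 = 0xB3, P3 = 0x86, P4 = 0x1C

Only C1 changed, to 0xD6. In CTR, a change in C_i flips the same bit in P_i only; the keystream is unaffected. Decrypting the received ciphertext:
P1: T = 0xC8, S = E(K, T) = 0xBD; 0xD6 ⊕ 0xBD = 0x6B.
P2: T = 0xC9, S = E(K, T) = 0xBE; 0x0D ⊕ 0xBE = 0xB3.
P3: T = 0xCA, S = E(K, T) = 0xBB; 0x3D ⊕ 0xBB = 0x86.
P4: T = 0xCB, S = E(K, T) = 0xBC; 0xA0 ⊕ 0xBC = 0x1C.
Blocks that differ from the original plaintext: P1.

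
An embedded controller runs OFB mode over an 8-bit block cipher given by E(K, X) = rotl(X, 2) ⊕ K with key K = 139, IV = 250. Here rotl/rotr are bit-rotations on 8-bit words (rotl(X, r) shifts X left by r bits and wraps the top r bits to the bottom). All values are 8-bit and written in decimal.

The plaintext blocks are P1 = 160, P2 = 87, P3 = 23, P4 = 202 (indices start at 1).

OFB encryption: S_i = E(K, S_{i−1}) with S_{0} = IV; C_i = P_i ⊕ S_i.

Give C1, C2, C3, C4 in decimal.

C1 = 192, C2 = 93, C3 = 180, C4 = 207

C1: S = E(K, 250) = 96; 160 ⊕ 96 = 192.
C2: S = E(K, 96) = 10; 87 ⊕ 10 = 93.
C3: S = E(K, 10) = 163; 23 ⊕ 163 = 180.
C4: S = E(K, 163) = 5; 202 ⊕ 5 = 207.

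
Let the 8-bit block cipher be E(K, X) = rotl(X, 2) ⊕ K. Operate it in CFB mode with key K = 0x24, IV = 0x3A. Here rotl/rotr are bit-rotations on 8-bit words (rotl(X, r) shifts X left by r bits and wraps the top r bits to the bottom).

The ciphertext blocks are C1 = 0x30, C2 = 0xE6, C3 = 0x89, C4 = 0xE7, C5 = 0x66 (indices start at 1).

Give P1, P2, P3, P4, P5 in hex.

CFB decryption: P_i = C_i ⊕ E(K, C_{i−1}), with C_{0} = IV.
P1: E(K, 0x3A) = 0xCC; 0x30 ⊕ 0xCC = 0xFC.
P2: E(K, 0x30) = 0xE4; 0xE6 ⊕ 0xE4 = 0x02.
P3: E(K, 0xE6) = 0xBF; 0x89 ⊕ 0xBF = 0x36.
P4: E(K, 0x89) = 0x02; 0xE7 ⊕ 0x02 = 0xE5.
P5: E(K, 0xE7) = 0xBB; 0x66 ⊕ 0xBB = 0xDD.

P1 = 0xFC, P2 = 0x02, P3 = 0x36, P4 = 0xE5, P5 = 0xDD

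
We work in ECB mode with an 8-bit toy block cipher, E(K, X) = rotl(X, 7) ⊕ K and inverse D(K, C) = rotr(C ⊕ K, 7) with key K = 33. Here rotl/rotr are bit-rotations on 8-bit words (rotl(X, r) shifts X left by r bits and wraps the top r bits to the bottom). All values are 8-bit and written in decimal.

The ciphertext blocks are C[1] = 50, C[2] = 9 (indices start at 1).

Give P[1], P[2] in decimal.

P[1] = 38, P[2] = 80

ECB decryption: P_i = D(K, C_i).
P[1]: D(K, 50) = 38.
P[2]: D(K, 9) = 80.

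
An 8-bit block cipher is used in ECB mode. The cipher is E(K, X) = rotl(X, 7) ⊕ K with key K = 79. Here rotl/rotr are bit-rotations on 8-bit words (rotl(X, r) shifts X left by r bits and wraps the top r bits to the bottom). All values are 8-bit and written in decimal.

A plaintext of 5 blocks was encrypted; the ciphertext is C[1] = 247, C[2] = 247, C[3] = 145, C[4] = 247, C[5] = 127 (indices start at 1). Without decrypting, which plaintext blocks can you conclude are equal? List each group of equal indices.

ECB encrypts each block independently with the same key, so equal ciphertext blocks imply equal plaintext blocks.
C[1] = C[2] = C[4] = 247, so P[1] = P[2] = P[4].

P[1] = P[2] = P[4]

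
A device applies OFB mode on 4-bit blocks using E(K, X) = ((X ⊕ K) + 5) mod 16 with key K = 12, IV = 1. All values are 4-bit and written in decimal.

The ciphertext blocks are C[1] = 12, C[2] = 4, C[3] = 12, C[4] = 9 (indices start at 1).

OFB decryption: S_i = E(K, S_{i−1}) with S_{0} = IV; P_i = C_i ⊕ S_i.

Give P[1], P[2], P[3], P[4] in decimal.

P[1]: S = E(K, 1) = 2; 12 ⊕ 2 = 14.
P[2]: S = E(K, 2) = 3; 4 ⊕ 3 = 7.
P[3]: S = E(K, 3) = 4; 12 ⊕ 4 = 8.
P[4]: S = E(K, 4) = 13; 9 ⊕ 13 = 4.

P[1] = 14, P[2] = 7, P[3] = 8, P[4] = 4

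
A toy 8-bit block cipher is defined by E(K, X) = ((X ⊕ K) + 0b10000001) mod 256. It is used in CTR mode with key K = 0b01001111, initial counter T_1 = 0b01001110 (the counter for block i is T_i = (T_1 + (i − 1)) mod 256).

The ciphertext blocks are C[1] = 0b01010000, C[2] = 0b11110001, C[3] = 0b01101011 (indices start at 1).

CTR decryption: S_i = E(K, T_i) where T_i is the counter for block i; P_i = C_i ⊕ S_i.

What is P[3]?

P[3] = 0b11001011

P[3]: T = 0b01010000, S = E(K, T) = 0b10100000; 0b01101011 ⊕ 0b10100000 = 0b11001011.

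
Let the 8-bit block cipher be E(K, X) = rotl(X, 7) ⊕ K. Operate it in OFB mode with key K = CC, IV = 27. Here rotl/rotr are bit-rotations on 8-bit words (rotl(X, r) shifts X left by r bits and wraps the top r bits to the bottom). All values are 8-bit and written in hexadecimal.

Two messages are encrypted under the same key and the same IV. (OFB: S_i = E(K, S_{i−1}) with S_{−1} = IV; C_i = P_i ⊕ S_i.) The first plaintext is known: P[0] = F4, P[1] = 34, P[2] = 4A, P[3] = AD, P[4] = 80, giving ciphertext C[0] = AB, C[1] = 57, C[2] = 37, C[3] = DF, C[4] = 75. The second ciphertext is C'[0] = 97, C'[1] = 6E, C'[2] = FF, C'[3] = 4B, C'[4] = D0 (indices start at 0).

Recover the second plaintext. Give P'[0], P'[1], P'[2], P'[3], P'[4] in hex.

P'[0] = C8, P'[1] = 0D, P'[2] = 82, P'[3] = 39, P'[4] = 25

In OFB with a reused IV, both messages share the same keystream S_i, so C_i ⊕ C'_i = P_i ⊕ P'_i and thus P'_i = P_i ⊕ C_i ⊕ C'_i.
P'[0]: F4 ⊕ AB ⊕ 97 = C8.
P'[1]: 34 ⊕ 57 ⊕ 6E = 0D.
P'[2]: 4A ⊕ 37 ⊕ FF = 82.
P'[3]: AD ⊕ DF ⊕ 4B = 39.
P'[4]: 80 ⊕ 75 ⊕ D0 = 25.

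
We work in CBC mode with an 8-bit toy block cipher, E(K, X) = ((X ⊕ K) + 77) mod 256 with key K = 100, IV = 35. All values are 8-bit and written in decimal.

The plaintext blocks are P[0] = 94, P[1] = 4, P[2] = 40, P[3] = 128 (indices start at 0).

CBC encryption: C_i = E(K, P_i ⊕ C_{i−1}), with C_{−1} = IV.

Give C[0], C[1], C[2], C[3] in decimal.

C[0] = 102, C[1] = 83, C[2] = 108, C[3] = 213

C[0]: P[0] ⊕ 35 = 125; E(K, 125) = 102.
C[1]: P[1] ⊕ 102 = 98; E(K, 98) = 83.
C[2]: P[2] ⊕ 83 = 123; E(K, 123) = 108.
C[3]: P[3] ⊕ 108 = 236; E(K, 236) = 213.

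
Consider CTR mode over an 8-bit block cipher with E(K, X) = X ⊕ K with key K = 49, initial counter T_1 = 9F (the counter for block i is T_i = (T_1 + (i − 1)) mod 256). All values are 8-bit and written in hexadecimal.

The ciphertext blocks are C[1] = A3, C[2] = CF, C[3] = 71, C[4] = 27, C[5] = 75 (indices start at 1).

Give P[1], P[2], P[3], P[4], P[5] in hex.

CTR decryption: S_i = E(K, T_i) where T_i is the counter for block i; P_i = C_i ⊕ S_i.
P[1]: T = 9F, S = E(K, T) = D6; A3 ⊕ D6 = 75.
P[2]: T = A0, S = E(K, T) = E9; CF ⊕ E9 = 26.
P[3]: T = A1, S = E(K, T) = E8; 71 ⊕ E8 = 99.
P[4]: T = A2, S = E(K, T) = EB; 27 ⊕ EB = CC.
P[5]: T = A3, S = E(K, T) = EA; 75 ⊕ EA = 9F.

P[1] = 75, P[2] = 26, P[3] = 99, P[4] = CC, P[5] = 9F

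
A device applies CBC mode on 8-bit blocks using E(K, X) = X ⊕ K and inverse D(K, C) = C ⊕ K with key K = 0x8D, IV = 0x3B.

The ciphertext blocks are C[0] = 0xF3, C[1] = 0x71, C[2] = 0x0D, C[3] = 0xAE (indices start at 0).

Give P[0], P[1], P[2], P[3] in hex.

CBC decryption: P_i = D(K, C_i) ⊕ C_{i−1}, with C_{−1} = IV.
P[0]: D(K, 0xF3) = 0x7E; 0x7E ⊕ 0x3B = 0x45.
P[1]: D(K, 0x71) = 0xFC; 0xFC ⊕ 0xF3 = 0x0F.
P[2]: D(K, 0x0D) = 0x80; 0x80 ⊕ 0x71 = 0xF1.
P[3]: D(K, 0xAE) = 0x23; 0x23 ⊕ 0x0D = 0x2E.

P[0] = 0x45, P[1] = 0x0F, P[2] = 0xF1, P[3] = 0x2E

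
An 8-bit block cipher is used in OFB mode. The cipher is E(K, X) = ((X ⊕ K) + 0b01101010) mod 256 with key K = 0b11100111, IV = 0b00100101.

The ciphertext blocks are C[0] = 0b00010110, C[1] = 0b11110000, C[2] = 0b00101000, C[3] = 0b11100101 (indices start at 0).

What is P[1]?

P[1] = 0b11000101

OFB decryption: S_i = E(K, S_{i−1}) with S_{−1} = IV; P_i = C_i ⊕ S_i.
P[0]: S = E(K, 0b00100101) = 0b00101100; 0b00010110 ⊕ 0b00101100 = 0b00111010.
P[1]: S = E(K, 0b00101100) = 0b00110101; 0b11110000 ⊕ 0b00110101 = 0b11000101.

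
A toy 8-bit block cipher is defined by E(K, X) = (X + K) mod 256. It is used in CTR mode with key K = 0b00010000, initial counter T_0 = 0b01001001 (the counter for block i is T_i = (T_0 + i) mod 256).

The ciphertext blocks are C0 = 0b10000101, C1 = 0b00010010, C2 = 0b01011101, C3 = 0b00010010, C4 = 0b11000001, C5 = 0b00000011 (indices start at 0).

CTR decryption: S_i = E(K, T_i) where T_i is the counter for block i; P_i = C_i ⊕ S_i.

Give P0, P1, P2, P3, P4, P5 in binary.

P0 = 0b11011100, P1 = 0b01001000, P2 = 0b00000110, P3 = 0b01001110, P4 = 0b10011100, P5 = 0b01011101

P0: T = 0b01001001, S = E(K, T) = 0b01011001; 0b10000101 ⊕ 0b01011001 = 0b11011100.
P1: T = 0b01001010, S = E(K, T) = 0b01011010; 0b00010010 ⊕ 0b01011010 = 0b01001000.
P2: T = 0b01001011, S = E(K, T) = 0b01011011; 0b01011101 ⊕ 0b01011011 = 0b00000110.
P3: T = 0b01001100, S = E(K, T) = 0b01011100; 0b00010010 ⊕ 0b01011100 = 0b01001110.
P4: T = 0b01001101, S = E(K, T) = 0b01011101; 0b11000001 ⊕ 0b01011101 = 0b10011100.
P5: T = 0b01001110, S = E(K, T) = 0b01011110; 0b00000011 ⊕ 0b01011110 = 0b01011101.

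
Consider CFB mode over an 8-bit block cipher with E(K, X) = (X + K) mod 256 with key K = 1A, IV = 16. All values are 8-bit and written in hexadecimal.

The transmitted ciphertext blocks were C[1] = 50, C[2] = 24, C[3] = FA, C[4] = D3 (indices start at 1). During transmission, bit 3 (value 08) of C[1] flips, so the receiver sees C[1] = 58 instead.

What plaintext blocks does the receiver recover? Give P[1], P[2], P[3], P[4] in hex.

CFB decryption: P_i = C_i ⊕ E(K, C_{i−1}), with C_{0} = IV.
Only C[1] changed, to 58. In CFB, a change in C_i flips the same bit in P_i and garbles P_{i+1}. Decrypting the received ciphertext:
P[1]: E(K, 16) = 30; 58 ⊕ 30 = 68.
P[2]: E(K, 58) = 72; 24 ⊕ 72 = 56.
P[3]: E(K, 24) = 3E; FA ⊕ 3E = C4.
P[4]: E(K, FA) = 14; D3 ⊕ 14 = C7.
Blocks that differ from the original plaintext: P[1], P[2].

P[1] = 68, P[2] = 56, P[3] = C4, P[4] = C7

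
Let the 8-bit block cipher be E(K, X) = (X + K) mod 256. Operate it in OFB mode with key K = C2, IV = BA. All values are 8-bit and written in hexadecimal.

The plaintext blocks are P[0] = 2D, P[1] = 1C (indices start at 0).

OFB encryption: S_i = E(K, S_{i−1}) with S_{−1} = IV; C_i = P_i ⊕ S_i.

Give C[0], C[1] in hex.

C[0]: S = E(K, BA) = 7C; 2D ⊕ 7C = 51.
C[1]: S = E(K, 7C) = 3E; 1C ⊕ 3E = 22.

C[0] = 51, C[1] = 22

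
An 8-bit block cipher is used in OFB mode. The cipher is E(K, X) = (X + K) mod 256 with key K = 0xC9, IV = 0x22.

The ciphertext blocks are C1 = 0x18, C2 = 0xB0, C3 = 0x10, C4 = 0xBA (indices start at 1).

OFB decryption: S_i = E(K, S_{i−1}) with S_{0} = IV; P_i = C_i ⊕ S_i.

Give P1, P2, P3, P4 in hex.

P1: S = E(K, 0x22) = 0xEB; 0x18 ⊕ 0xEB = 0xF3.
P2: S = E(K, 0xEB) = 0xB4; 0xB0 ⊕ 0xB4 = 0x04.
P3: S = E(K, 0xB4) = 0x7D; 0x10 ⊕ 0x7D = 0x6D.
P4: S = E(K, 0x7D) = 0x46; 0xBA ⊕ 0x46 = 0xFC.

P1 = 0xF3, P2 = 0x04, P3 = 0x6D, P4 = 0xFC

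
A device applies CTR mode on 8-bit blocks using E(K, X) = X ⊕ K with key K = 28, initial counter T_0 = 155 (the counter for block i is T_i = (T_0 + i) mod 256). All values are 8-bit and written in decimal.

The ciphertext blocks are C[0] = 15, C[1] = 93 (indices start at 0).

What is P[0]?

CTR decryption: S_i = E(K, T_i) where T_i is the counter for block i; P_i = C_i ⊕ S_i.
P[0]: T = 155, S = E(K, T) = 135; 15 ⊕ 135 = 136.

P[0] = 136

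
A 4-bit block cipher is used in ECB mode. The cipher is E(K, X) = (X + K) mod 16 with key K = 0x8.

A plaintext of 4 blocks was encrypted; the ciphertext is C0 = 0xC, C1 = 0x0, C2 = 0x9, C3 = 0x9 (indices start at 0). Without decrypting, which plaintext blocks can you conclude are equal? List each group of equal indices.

P2 = P3

ECB encrypts each block independently with the same key, so equal ciphertext blocks imply equal plaintext blocks.
C2 = C3 = 0x9, so P2 = P3.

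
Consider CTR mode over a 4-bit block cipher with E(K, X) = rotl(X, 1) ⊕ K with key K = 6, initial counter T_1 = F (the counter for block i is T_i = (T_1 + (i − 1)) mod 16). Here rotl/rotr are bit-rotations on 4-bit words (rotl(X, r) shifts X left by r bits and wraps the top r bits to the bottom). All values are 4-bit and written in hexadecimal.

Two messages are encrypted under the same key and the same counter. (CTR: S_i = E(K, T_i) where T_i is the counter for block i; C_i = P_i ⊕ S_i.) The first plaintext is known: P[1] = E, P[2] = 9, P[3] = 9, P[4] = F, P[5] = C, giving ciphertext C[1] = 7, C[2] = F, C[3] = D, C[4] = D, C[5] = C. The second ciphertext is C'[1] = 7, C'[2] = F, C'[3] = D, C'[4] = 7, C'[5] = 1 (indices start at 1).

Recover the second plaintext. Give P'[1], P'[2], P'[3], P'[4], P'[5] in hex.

P'[1] = E, P'[2] = 9, P'[3] = 9, P'[4] = 5, P'[5] = 1

In CTR with a reused counter, both messages share the same keystream S_i, so C_i ⊕ C'_i = P_i ⊕ P'_i and thus P'_i = P_i ⊕ C_i ⊕ C'_i.
P'[1]: E ⊕ 7 ⊕ 7 = E.
P'[2]: 9 ⊕ F ⊕ F = 9.
P'[3]: 9 ⊕ D ⊕ D = 9.
P'[4]: F ⊕ D ⊕ 7 = 5.
P'[5]: C ⊕ C ⊕ 1 = 1.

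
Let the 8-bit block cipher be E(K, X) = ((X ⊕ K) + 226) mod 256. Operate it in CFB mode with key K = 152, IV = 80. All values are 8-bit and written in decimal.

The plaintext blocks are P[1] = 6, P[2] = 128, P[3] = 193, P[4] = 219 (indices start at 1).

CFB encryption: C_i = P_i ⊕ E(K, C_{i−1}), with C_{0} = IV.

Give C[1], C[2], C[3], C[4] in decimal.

C[1] = 172, C[2] = 150, C[3] = 49, C[4] = 80

C[1]: E(K, 80) = 170; 6 ⊕ 170 = 172.
C[2]: E(K, 172) = 22; 128 ⊕ 22 = 150.
C[3]: E(K, 150) = 240; 193 ⊕ 240 = 49.
C[4]: E(K, 49) = 139; 219 ⊕ 139 = 80.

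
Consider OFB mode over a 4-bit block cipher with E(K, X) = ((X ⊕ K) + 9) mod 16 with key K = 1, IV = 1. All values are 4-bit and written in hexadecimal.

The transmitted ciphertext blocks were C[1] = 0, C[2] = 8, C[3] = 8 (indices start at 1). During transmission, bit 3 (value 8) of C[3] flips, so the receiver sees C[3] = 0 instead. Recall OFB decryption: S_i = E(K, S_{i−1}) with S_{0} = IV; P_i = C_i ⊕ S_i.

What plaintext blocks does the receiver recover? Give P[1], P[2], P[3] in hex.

P[1] = 9, P[2] = 9, P[3] = 9

Only C[3] changed, to 0. In OFB, a change in C_i flips the same bit in P_i only; the keystream is unaffected. Decrypting the received ciphertext:
P[1]: S = E(K, 1) = 9; 0 ⊕ 9 = 9.
P[2]: S = E(K, 9) = 1; 8 ⊕ 1 = 9.
P[3]: S = E(K, 1) = 9; 0 ⊕ 9 = 9.
Blocks that differ from the original plaintext: P[3].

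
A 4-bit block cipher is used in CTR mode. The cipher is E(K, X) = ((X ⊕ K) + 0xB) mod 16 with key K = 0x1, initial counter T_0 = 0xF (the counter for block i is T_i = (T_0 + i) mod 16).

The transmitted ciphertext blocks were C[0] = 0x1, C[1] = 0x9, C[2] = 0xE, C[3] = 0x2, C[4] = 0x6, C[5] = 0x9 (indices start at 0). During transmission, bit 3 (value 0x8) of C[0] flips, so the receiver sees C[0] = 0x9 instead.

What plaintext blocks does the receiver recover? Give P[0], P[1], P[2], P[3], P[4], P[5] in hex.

CTR decryption: S_i = E(K, T_i) where T_i is the counter for block i; P_i = C_i ⊕ S_i.
Only C[0] changed, to 0x9. In CTR, a change in C_i flips the same bit in P_i only; the keystream is unaffected. Decrypting the received ciphertext:
P[0]: T = 0xF, S = E(K, T) = 0x9; 0x9 ⊕ 0x9 = 0x0.
P[1]: T = 0x0, S = E(K, T) = 0xC; 0x9 ⊕ 0xC = 0x5.
P[2]: T = 0x1, S = E(K, T) = 0xB; 0xE ⊕ 0xB = 0x5.
P[3]: T = 0x2, S = E(K, T) = 0xE; 0x2 ⊕ 0xE = 0xC.
P[4]: T = 0x3, S = E(K, T) = 0xD; 0x6 ⊕ 0xD = 0xB.
P[5]: T = 0x4, S = E(K, T) = 0x0; 0x9 ⊕ 0x0 = 0x9.
Blocks that differ from the original plaintext: P[0].

P[0] = 0x0, P[1] = 0x5, P[2] = 0x5, P[3] = 0xC, P[4] = 0xB, P[5] = 0x9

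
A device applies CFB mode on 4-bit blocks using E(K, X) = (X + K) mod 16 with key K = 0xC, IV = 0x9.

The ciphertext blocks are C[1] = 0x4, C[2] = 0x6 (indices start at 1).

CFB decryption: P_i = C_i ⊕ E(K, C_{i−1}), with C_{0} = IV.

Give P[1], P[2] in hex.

P[1] = 0x1, P[2] = 0x6

P[1]: E(K, 0x9) = 0x5; 0x4 ⊕ 0x5 = 0x1.
P[2]: E(K, 0x4) = 0x0; 0x6 ⊕ 0x0 = 0x6.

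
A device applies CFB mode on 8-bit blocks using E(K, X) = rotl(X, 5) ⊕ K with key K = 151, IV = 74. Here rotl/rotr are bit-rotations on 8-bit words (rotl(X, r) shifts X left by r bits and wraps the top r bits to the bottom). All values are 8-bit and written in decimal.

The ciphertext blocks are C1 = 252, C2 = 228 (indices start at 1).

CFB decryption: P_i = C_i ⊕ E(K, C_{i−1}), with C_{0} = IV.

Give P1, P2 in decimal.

P1 = 34, P2 = 236

P1: E(K, 74) = 222; 252 ⊕ 222 = 34.
P2: E(K, 252) = 8; 228 ⊕ 8 = 236.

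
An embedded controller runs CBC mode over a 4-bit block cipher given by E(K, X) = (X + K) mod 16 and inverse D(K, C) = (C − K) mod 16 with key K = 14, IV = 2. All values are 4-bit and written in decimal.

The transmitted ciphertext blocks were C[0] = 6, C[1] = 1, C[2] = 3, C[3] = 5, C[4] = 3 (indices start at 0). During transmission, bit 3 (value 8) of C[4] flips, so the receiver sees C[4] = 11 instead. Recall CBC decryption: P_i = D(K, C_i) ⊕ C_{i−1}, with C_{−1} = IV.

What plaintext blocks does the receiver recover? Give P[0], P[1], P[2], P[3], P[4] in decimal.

P[0] = 10, P[1] = 5, P[2] = 4, P[3] = 4, P[4] = 8

Only C[4] changed, to 11. In CBC, a change in C_i garbles P_i and flips the same bit in P_{i+1}. Decrypting the received ciphertext:
P[0]: D(K, 6) = 8; 8 ⊕ 2 = 10.
P[1]: D(K, 1) = 3; 3 ⊕ 6 = 5.
P[2]: D(K, 3) = 5; 5 ⊕ 1 = 4.
P[3]: D(K, 5) = 7; 7 ⊕ 3 = 4.
P[4]: D(K, 11) = 13; 13 ⊕ 5 = 8.
Blocks that differ from the original plaintext: P[4].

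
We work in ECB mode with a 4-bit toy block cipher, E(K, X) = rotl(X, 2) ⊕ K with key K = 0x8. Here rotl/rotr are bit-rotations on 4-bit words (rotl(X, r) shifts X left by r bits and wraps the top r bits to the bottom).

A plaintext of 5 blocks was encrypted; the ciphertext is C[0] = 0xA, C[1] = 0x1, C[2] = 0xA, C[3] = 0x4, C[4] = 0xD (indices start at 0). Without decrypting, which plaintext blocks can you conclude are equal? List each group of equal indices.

ECB encrypts each block independently with the same key, so equal ciphertext blocks imply equal plaintext blocks.
C[0] = C[2] = 0xA, so P[0] = P[2].

P[0] = P[2]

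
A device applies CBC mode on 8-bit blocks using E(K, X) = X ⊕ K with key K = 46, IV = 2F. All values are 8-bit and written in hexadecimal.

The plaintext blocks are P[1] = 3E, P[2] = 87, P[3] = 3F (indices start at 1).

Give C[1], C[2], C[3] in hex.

CBC encryption: C_i = E(K, P_i ⊕ C_{i−1}), with C_{0} = IV.
C[1]: P[1] ⊕ 2F = 11; E(K, 11) = 57.
C[2]: P[2] ⊕ 57 = D0; E(K, D0) = 96.
C[3]: P[3] ⊕ 96 = A9; E(K, A9) = EF.

C[1] = 57, C[2] = 96, C[3] = EF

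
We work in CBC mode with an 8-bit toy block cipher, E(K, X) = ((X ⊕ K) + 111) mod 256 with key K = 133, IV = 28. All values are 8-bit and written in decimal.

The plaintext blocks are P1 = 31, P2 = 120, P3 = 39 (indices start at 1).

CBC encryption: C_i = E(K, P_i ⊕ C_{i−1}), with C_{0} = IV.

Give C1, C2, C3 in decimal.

C1 = 245, C2 = 119, C3 = 68

C1: P1 ⊕ 28 = 3; E(K, 3) = 245.
C2: P2 ⊕ 245 = 141; E(K, 141) = 119.
C3: P3 ⊕ 119 = 80; E(K, 80) = 68.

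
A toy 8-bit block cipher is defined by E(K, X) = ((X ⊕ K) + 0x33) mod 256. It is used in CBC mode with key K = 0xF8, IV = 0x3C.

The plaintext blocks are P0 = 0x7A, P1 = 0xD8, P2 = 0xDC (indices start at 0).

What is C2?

CBC encryption: C_i = E(K, P_i ⊕ C_{i−1}), with C_{−1} = IV.
C0: P0 ⊕ 0x3C = 0x46; E(K, 0x46) = 0xF1.
C1: P1 ⊕ 0xF1 = 0x29; E(K, 0x29) = 0x04.
C2: P2 ⊕ 0x04 = 0xD8; E(K, 0xD8) = 0x53.

C2 = 0x53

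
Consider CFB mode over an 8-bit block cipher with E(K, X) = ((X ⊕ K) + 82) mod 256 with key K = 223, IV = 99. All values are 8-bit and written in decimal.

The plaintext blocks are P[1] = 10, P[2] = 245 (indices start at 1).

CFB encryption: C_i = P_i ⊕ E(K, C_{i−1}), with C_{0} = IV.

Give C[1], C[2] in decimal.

C[1] = 4, C[2] = 216

C[1]: E(K, 99) = 14; 10 ⊕ 14 = 4.
C[2]: E(K, 4) = 45; 245 ⊕ 45 = 216.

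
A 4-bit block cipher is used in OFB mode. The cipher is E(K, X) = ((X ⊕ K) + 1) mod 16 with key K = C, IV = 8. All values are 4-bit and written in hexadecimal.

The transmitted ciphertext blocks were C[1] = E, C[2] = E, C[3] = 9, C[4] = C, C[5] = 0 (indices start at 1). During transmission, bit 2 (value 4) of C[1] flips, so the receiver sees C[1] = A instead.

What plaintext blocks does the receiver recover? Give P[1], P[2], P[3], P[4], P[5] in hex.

OFB decryption: S_i = E(K, S_{i−1}) with S_{0} = IV; P_i = C_i ⊕ S_i.
Only C[1] changed, to A. In OFB, a change in C_i flips the same bit in P_i only; the keystream is unaffected. Decrypting the received ciphertext:
P[1]: S = E(K, 8) = 5; A ⊕ 5 = F.
P[2]: S = E(K, 5) = A; E ⊕ A = 4.
P[3]: S = E(K, A) = 7; 9 ⊕ 7 = E.
P[4]: S = E(K, 7) = C; C ⊕ C = 0.
P[5]: S = E(K, C) = 1; 0 ⊕ 1 = 1.
Blocks that differ from the original plaintext: P[1].

P[1] = F, P[2] = 4, P[3] = E, P[4] = 0, P[5] = 1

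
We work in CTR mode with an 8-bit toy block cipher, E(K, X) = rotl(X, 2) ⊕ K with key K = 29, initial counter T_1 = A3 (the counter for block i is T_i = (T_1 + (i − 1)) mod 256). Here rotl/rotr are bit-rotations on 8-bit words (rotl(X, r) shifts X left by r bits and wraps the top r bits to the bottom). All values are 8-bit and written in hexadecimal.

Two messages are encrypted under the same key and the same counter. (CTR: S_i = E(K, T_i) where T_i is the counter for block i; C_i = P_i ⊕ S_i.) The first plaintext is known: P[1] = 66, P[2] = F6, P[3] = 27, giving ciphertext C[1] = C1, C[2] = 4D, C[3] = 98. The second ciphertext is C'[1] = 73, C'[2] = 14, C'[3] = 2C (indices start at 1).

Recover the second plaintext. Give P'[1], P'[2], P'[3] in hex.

In CTR with a reused counter, both messages share the same keystream S_i, so C_i ⊕ C'_i = P_i ⊕ P'_i and thus P'_i = P_i ⊕ C_i ⊕ C'_i.
P'[1]: 66 ⊕ C1 ⊕ 73 = D4.
P'[2]: F6 ⊕ 4D ⊕ 14 = AF.
P'[3]: 27 ⊕ 98 ⊕ 2C = 93.

P'[1] = D4, P'[2] = AF, P'[3] = 93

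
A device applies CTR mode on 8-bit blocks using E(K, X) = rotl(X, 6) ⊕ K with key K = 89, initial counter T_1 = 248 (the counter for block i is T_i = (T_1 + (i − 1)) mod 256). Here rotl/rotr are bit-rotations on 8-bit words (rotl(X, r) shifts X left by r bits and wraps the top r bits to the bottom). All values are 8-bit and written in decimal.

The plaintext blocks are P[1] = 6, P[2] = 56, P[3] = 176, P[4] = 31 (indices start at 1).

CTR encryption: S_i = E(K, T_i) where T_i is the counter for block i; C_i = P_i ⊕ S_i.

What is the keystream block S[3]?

231

C[1]: T = 248, S = E(K, T) = 103; 6 ⊕ 103 = 97.
C[2]: T = 249, S = E(K, T) = 39; 56 ⊕ 39 = 31.
C[3]: T = 250, S = E(K, T) = 231; 176 ⊕ 231 = 87.
So S[3] = 231.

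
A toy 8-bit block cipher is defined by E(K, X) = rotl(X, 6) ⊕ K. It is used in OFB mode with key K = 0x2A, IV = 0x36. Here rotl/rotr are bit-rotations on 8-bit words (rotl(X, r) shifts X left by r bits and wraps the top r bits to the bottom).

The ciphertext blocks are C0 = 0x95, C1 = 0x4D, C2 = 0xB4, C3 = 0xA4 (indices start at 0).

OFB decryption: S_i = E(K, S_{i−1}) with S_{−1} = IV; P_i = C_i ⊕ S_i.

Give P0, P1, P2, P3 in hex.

P0: S = E(K, 0x36) = 0xA7; 0x95 ⊕ 0xA7 = 0x32.
P1: S = E(K, 0xA7) = 0xC3; 0x4D ⊕ 0xC3 = 0x8E.
P2: S = E(K, 0xC3) = 0xDA; 0xB4 ⊕ 0xDA = 0x6E.
P3: S = E(K, 0xDA) = 0x9C; 0xA4 ⊕ 0x9C = 0x38.

P0 = 0x32, P1 = 0x8E, P2 = 0x6E, P3 = 0x38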